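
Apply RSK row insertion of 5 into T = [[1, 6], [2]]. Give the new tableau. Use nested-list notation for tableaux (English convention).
In row 1, 5 replaces 6 (the leftmost entry greater than 5); 6 is bumped to row 2. 6 is appended to row 2. The new tableau is [[1, 5], [2, 6]].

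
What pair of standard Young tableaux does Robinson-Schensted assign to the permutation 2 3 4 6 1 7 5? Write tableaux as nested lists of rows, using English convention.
Insert each entry of the permutation into P by Schensted row insertion, recording in Q the position of each new cell.

Insert 2: appended to row 1. P = [[2]].
Insert 3: appended to row 1. P = [[2, 3]].
Insert 4: appended to row 1. P = [[2, 3, 4]].
Insert 6: appended to row 1. P = [[2, 3, 4, 6]].
Insert 1: 1 bumps 2 from row 1; 2 starts row 2. P = [[1, 3, 4, 6], [2]].
Insert 7: appended to row 1. P = [[1, 3, 4, 6, 7], [2]].
Insert 5: 5 bumps 6 from row 1; 6 appends to row 2. P = [[1, 3, 4, 5, 7], [2, 6]].

So P = [[1, 3, 4, 5, 7], [2, 6]], Q = [[1, 2, 3, 4, 6], [5, 7]].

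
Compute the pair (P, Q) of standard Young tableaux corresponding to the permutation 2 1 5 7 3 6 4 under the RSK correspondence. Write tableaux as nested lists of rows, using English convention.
Insert each entry of the permutation into P by Schensted row insertion, recording in Q the position of each new cell.

Insert 2: appended to row 1. P = [[2]], Q = [[1]].
Insert 1: 1 bumps 2 from row 1; 2 starts row 2. P = [[1], [2]], Q = [[1], [2]].
Insert 5: appended to row 1. P = [[1, 5], [2]], Q = [[1, 3], [2]].
Insert 7: appended to row 1. P = [[1, 5, 7], [2]], Q = [[1, 3, 4], [2]].
Insert 3: 3 bumps 5 from row 1; 5 appends to row 2. P = [[1, 3, 7], [2, 5]], Q = [[1, 3, 4], [2, 5]].
Insert 6: 6 bumps 7 from row 1; 7 appends to row 2. P = [[1, 3, 6], [2, 5, 7]], Q = [[1, 3, 4], [2, 5, 6]].
Insert 4: 4 bumps 6 from row 1; 6 bumps 7 from row 2; 7 starts row 3. P = [[1, 3, 4], [2, 5, 6], [7]], Q = [[1, 3, 4], [2, 5, 6], [7]].

So P = [[1, 3, 4], [2, 5, 6], [7]], Q = [[1, 3, 4], [2, 5, 6], [7]].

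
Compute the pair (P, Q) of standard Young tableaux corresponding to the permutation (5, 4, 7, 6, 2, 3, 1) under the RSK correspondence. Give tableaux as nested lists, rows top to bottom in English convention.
P = [[1, 3], [2, 6], [4, 7], [5]], Q = [[1, 3], [2, 4], [5, 6], [7]]

Insert each entry of the permutation into P by Schensted row insertion, recording in Q the position of each new cell.

Insert 5: appended to row 1. P = [[5]].
Insert 4: 4 bumps 5 from row 1; 5 starts row 2. P = [[4], [5]].
Insert 7: appended to row 1. P = [[4, 7], [5]].
Insert 6: 6 bumps 7 from row 1; 7 appends to row 2. P = [[4, 6], [5, 7]].
Insert 2: 2 bumps 4 from row 1; 4 bumps 5 from row 2; 5 starts row 3. P = [[2, 6], [4, 7], [5]].
Insert 3: 3 bumps 6 from row 1; 6 bumps 7 from row 2; 7 appends to row 3. P = [[2, 3], [4, 6], [5, 7]].
Insert 1: 1 bumps 2 from row 1; 2 bumps 4 from row 2; 4 bumps 5 from row 3; 5 starts row 4. P = [[1, 3], [2, 6], [4, 7], [5]].

So P = [[1, 3], [2, 6], [4, 7], [5]], Q = [[1, 3], [2, 4], [5, 6], [7]].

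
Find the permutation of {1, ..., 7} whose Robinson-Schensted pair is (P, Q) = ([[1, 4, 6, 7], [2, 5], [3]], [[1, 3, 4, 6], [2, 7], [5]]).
3 2 5 6 1 7 4

Reverse the RSK construction: for i from n down to 1, find the cell of Q containing i, remove the entry at that cell from P, and reverse-bump it up through P; the value ejected from row 1 is w(i).

Step i=7: Q has 7 at row 2, column 2; remove 5 from row 2 of P and reverse-bump: 5 enters row 1 and ejects 4. So w(7) = 4. P is now [[1, 5, 6, 7], [2], [3]].
Step i=6: Q has 6 at row 1, column 4; remove that cell from P, ejecting 7. So w(6) = 7. P is now [[1, 5, 6], [2], [3]].
Step i=5: Q has 5 at row 3, column 1; remove 3 from row 3 of P and reverse-bump: 3 enters row 2 and ejects 2; 2 enters row 1 and ejects 1. So w(5) = 1. P is now [[2, 5, 6], [3]].
Step i=4: Q has 4 at row 1, column 3; remove that cell from P, ejecting 6. So w(4) = 6. P is now [[2, 5], [3]].
Step i=3: Q has 3 at row 1, column 2; remove that cell from P, ejecting 5. So w(3) = 5. P is now [[2], [3]].
Step i=2: Q has 2 at row 2, column 1; remove 3 from row 2 of P and reverse-bump: 3 enters row 1 and ejects 2. So w(2) = 2. P is now [[3]].
Step i=1: Q has 1 at row 1, column 1; remove that cell from P, ejecting 3. So w(1) = 3. P is now [].

So w = 3 2 5 6 1 7 4.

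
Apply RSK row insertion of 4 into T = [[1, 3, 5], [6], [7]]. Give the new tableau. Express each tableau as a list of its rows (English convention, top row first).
[[1, 3, 4], [5], [6], [7]]

In row 1, 4 replaces 5 (the leftmost entry greater than 4); 5 is bumped to row 2. In row 2, 5 replaces 6 (the leftmost entry greater than 5); 6 is bumped to row 3. In row 3, 6 replaces 7 (the leftmost entry greater than 6); 7 is bumped to row 4. 7 starts a new row 4. The new tableau is [[1, 3, 4], [5], [6], [7]].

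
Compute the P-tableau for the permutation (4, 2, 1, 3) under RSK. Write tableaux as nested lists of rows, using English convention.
Insert 4: appended to row 1. P = [[4]].
Insert 2: 2 bumps 4 from row 1; 4 starts row 2. P = [[2], [4]].
Insert 1: 1 bumps 2 from row 1; 2 bumps 4 from row 2; 4 starts row 3. P = [[1], [2], [4]].
Insert 3: appended to row 1. P = [[1, 3], [2], [4]].

So P = [[1, 3], [2], [4]].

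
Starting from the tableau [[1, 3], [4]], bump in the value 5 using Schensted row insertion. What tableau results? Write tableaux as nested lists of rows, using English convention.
[[1, 3, 5], [4]]

5 is larger than every entry of row 1, so it is appended to row 1. The new tableau is [[1, 3, 5], [4]].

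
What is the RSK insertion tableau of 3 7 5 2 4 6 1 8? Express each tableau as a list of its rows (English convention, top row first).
P = [[1, 4, 6, 8], [2, 5], [3], [7]]

After inserting 3: P = [[3]].
After inserting 7: P = [[3, 7]].
After inserting 5: P = [[3, 5], [7]].
After inserting 2: P = [[2, 5], [3], [7]].
After inserting 4: P = [[2, 4], [3, 5], [7]].
After inserting 6: P = [[2, 4, 6], [3, 5], [7]].
After inserting 1: P = [[1, 4, 6], [2, 5], [3], [7]].
After inserting 8: P = [[1, 4, 6, 8], [2, 5], [3], [7]].

So P = [[1, 4, 6, 8], [2, 5], [3], [7]].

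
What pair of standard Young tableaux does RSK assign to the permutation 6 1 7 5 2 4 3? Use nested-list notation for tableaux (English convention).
P = [[1, 2, 3], [4, 7], [5], [6]], Q = [[1, 3, 6], [2, 4], [5], [7]]

Insert each entry of the permutation into P by Schensted row insertion, recording in Q the position of each new cell.

After inserting 6: P = [[6]].
After inserting 1: P = [[1], [6]].
After inserting 7: P = [[1, 7], [6]].
After inserting 5: P = [[1, 5], [6, 7]].
After inserting 2: P = [[1, 2], [5, 7], [6]].
After inserting 4: P = [[1, 2, 4], [5, 7], [6]].
After inserting 3: P = [[1, 2, 3], [4, 7], [5], [6]].

So P = [[1, 2, 3], [4, 7], [5], [6]], Q = [[1, 3, 6], [2, 4], [5], [7]].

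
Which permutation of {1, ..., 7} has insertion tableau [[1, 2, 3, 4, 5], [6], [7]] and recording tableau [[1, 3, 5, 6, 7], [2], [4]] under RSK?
Reverse the RSK construction: for i from n down to 1, find the cell of Q containing i, remove the entry at that cell from P, and reverse-bump it up through P; the value ejected from row 1 is w(i).

Step i=7: Q has 7 at row 1, column 5; remove that cell from P, ejecting 5. So w(7) = 5. P is now [[1, 2, 3, 4], [6], [7]].
Step i=6: Q has 6 at row 1, column 4; remove that cell from P, ejecting 4. So w(6) = 4. P is now [[1, 2, 3], [6], [7]].
Step i=5: Q has 5 at row 1, column 3; remove that cell from P, ejecting 3. So w(5) = 3. P is now [[1, 2], [6], [7]].
Step i=4: Q has 4 at row 3, column 1; remove 7 from row 3 of P and reverse-bump: 7 enters row 2 and ejects 6; 6 enters row 1 and ejects 2. So w(4) = 2. P is now [[1, 6], [7]].
Step i=3: Q has 3 at row 1, column 2; remove that cell from P, ejecting 6. So w(3) = 6. P is now [[1], [7]].
Step i=2: Q has 2 at row 2, column 1; remove 7 from row 2 of P and reverse-bump: 7 enters row 1 and ejects 1. So w(2) = 1. P is now [[7]].
Step i=1: Q has 1 at row 1, column 1; remove that cell from P, ejecting 7. So w(1) = 7. P is now [].

So w = 7 1 6 2 3 4 5.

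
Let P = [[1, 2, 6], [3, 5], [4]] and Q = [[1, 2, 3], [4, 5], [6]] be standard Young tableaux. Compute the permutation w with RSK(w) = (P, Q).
4 5 6 1 3 2

Reverse RSK: for i = n, n-1, ..., 1, locate i in Q, remove the corresponding corner cell from P, and reverse-bump its entry up through P; the value ejected from row 1 is w(i).

So w = 4 5 6 1 3 2.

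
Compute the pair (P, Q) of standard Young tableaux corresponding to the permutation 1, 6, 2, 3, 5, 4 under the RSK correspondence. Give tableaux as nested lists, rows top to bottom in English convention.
Insert each entry of the permutation into P by Schensted row insertion, recording in Q the position of each new cell.

After inserting 1: P = [[1]].
After inserting 6: P = [[1, 6]].
After inserting 2: P = [[1, 2], [6]].
After inserting 3: P = [[1, 2, 3], [6]].
After inserting 5: P = [[1, 2, 3, 5], [6]].
After inserting 4: P = [[1, 2, 3, 4], [5], [6]].

So P = [[1, 2, 3, 4], [5], [6]], Q = [[1, 2, 4, 5], [3], [6]].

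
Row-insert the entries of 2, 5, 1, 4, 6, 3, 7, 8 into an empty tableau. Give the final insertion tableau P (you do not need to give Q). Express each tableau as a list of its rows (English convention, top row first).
P = [[1, 3, 6, 7, 8], [2, 4], [5]]

Insert 2: appended to row 1. P = [[2]].
Insert 5: appended to row 1. P = [[2, 5]].
Insert 1: 1 bumps 2 from row 1; 2 starts row 2. P = [[1, 5], [2]].
Insert 4: 4 bumps 5 from row 1; 5 appends to row 2. P = [[1, 4], [2, 5]].
Insert 6: appended to row 1. P = [[1, 4, 6], [2, 5]].
Insert 3: 3 bumps 4 from row 1; 4 bumps 5 from row 2; 5 starts row 3. P = [[1, 3, 6], [2, 4], [5]].
Insert 7: appended to row 1. P = [[1, 3, 6, 7], [2, 4], [5]].
Insert 8: appended to row 1. P = [[1, 3, 6, 7, 8], [2, 4], [5]].

So P = [[1, 3, 6, 7, 8], [2, 4], [5]].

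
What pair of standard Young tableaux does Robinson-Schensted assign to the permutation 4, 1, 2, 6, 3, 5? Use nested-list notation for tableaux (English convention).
P = [[1, 2, 3, 5], [4, 6]], Q = [[1, 3, 4, 6], [2, 5]]

Insert each entry of the permutation into P by Schensted row insertion, recording in Q the position of each new cell.

After inserting 4: P = [[4]].
After inserting 1: P = [[1], [4]].
After inserting 2: P = [[1, 2], [4]].
After inserting 6: P = [[1, 2, 6], [4]].
After inserting 3: P = [[1, 2, 3], [4, 6]].
After inserting 5: P = [[1, 2, 3, 5], [4, 6]].

So P = [[1, 2, 3, 5], [4, 6]], Q = [[1, 3, 4, 6], [2, 5]].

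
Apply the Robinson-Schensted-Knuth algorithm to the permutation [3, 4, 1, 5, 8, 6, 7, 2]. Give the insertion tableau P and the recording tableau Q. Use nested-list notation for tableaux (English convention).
Insert each entry of the permutation into P by Schensted row insertion, recording in Q the position of each new cell.

Insert 3: appended to row 1. P = [[3]], Q = [[1]].
Insert 4: appended to row 1. P = [[3, 4]], Q = [[1, 2]].
Insert 1: 1 bumps 3 from row 1; 3 starts row 2. P = [[1, 4], [3]], Q = [[1, 2], [3]].
Insert 5: appended to row 1. P = [[1, 4, 5], [3]], Q = [[1, 2, 4], [3]].
Insert 8: appended to row 1. P = [[1, 4, 5, 8], [3]], Q = [[1, 2, 4, 5], [3]].
Insert 6: 6 bumps 8 from row 1; 8 appends to row 2. P = [[1, 4, 5, 6], [3, 8]], Q = [[1, 2, 4, 5], [3, 6]].
Insert 7: appended to row 1. P = [[1, 4, 5, 6, 7], [3, 8]], Q = [[1, 2, 4, 5, 7], [3, 6]].
Insert 2: 2 bumps 4 from row 1; 4 bumps 8 from row 2; 8 starts row 3. P = [[1, 2, 5, 6, 7], [3, 4], [8]], Q = [[1, 2, 4, 5, 7], [3, 6], [8]].

So P = [[1, 2, 5, 6, 7], [3, 4], [8]], Q = [[1, 2, 4, 5, 7], [3, 6], [8]].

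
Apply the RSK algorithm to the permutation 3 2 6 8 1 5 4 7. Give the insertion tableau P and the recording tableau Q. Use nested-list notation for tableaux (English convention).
P = [[1, 4, 7], [2, 5, 8], [3, 6]], Q = [[1, 3, 4], [2, 6, 8], [5, 7]]

Insert each entry of the permutation into P by Schensted row insertion, recording in Q the position of each new cell.

Insert 3: appended to row 1. P = [[3]], Q = [[1]].
Insert 2: 2 bumps 3 from row 1; 3 starts row 2. P = [[2], [3]], Q = [[1], [2]].
Insert 6: appended to row 1. P = [[2, 6], [3]], Q = [[1, 3], [2]].
Insert 8: appended to row 1. P = [[2, 6, 8], [3]], Q = [[1, 3, 4], [2]].
Insert 1: 1 bumps 2 from row 1; 2 bumps 3 from row 2; 3 starts row 3. P = [[1, 6, 8], [2], [3]], Q = [[1, 3, 4], [2], [5]].
Insert 5: 5 bumps 6 from row 1; 6 appends to row 2. P = [[1, 5, 8], [2, 6], [3]], Q = [[1, 3, 4], [2, 6], [5]].
Insert 4: 4 bumps 5 from row 1; 5 bumps 6 from row 2; 6 appends to row 3. P = [[1, 4, 8], [2, 5], [3, 6]], Q = [[1, 3, 4], [2, 6], [5, 7]].
Insert 7: 7 bumps 8 from row 1; 8 appends to row 2. P = [[1, 4, 7], [2, 5, 8], [3, 6]], Q = [[1, 3, 4], [2, 6, 8], [5, 7]].

So P = [[1, 4, 7], [2, 5, 8], [3, 6]], Q = [[1, 3, 4], [2, 6, 8], [5, 7]].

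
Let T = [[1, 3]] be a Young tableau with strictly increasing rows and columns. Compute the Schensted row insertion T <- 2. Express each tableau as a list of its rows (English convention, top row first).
[[1, 2], [3]]

In row 1, 2 replaces 3 (the leftmost entry greater than 2); 3 is bumped to row 2. 3 starts a new row 2. The new tableau is [[1, 2], [3]].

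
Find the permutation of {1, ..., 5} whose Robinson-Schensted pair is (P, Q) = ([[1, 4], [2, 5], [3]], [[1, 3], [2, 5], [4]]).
Reverse the RSK construction: for i from n down to 1, find the cell of Q containing i, remove the entry at that cell from P, and reverse-bump it up through P; the value ejected from row 1 is w(i).

Step i=5: Q has 5 at row 2, column 2; remove 5 from row 2 of P and reverse-bump: 5 enters row 1 and ejects 4. So w(5) = 4. P is now [[1, 5], [2], [3]].
Step i=4: Q has 4 at row 3, column 1; remove 3 from row 3 of P and reverse-bump: 3 enters row 2 and ejects 2; 2 enters row 1 and ejects 1. So w(4) = 1. P is now [[2, 5], [3]].
Step i=3: Q has 3 at row 1, column 2; remove that cell from P, ejecting 5. So w(3) = 5. P is now [[2], [3]].
Step i=2: Q has 2 at row 2, column 1; remove 3 from row 2 of P and reverse-bump: 3 enters row 1 and ejects 2. So w(2) = 2. P is now [[3]].
Step i=1: Q has 1 at row 1, column 1; remove that cell from P, ejecting 3. So w(1) = 3. P is now [].

So w = 3 2 5 1 4.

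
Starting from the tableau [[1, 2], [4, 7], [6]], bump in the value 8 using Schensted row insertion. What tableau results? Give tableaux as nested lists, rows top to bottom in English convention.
8 is larger than every entry of row 1, so it is appended to row 1. The new tableau is [[1, 2, 8], [4, 7], [6]].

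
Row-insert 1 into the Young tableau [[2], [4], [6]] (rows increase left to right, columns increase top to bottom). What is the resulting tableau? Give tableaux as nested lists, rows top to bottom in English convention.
[[1], [2], [4], [6]]

In row 1, 1 replaces 2 (the leftmost entry greater than 1); 2 is bumped to row 2. In row 2, 2 replaces 4 (the leftmost entry greater than 2); 4 is bumped to row 3. In row 3, 4 replaces 6 (the leftmost entry greater than 4); 6 is bumped to row 4. 6 starts a new row 4. The new tableau is [[1], [2], [4], [6]].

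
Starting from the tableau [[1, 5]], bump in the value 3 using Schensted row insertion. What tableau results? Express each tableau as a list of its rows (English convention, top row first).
In row 1, 3 replaces 5 (the leftmost entry greater than 3); 5 is bumped to row 2. 5 starts a new row 2. The new tableau is [[1, 3], [5]].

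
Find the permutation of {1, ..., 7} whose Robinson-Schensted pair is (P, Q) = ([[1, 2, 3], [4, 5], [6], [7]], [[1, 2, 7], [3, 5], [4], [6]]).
Reverse the RSK construction: for i from n down to 1, find the cell of Q containing i, remove the entry at that cell from P, and reverse-bump it up through P; the value ejected from row 1 is w(i).

Step i=7: Q has 7 at row 1, column 3; remove that cell from P, ejecting 3. So w(7) = 3. P is now [[1, 2], [4, 5], [6], [7]].
Step i=6: Q has 6 at row 4, column 1; remove 7 from row 4 of P and reverse-bump: 7 enters row 3 and ejects 6; 6 enters row 2 and ejects 5; 5 enters row 1 and ejects 2. So w(6) = 2. P is now [[1, 5], [4, 6], [7]].
Step i=5: Q has 5 at row 2, column 2; remove 6 from row 2 of P and reverse-bump: 6 enters row 1 and ejects 5. So w(5) = 5. P is now [[1, 6], [4], [7]].
Step i=4: Q has 4 at row 3, column 1; remove 7 from row 3 of P and reverse-bump: 7 enters row 2 and ejects 4; 4 enters row 1 and ejects 1. So w(4) = 1. P is now [[4, 6], [7]].
Step i=3: Q has 3 at row 2, column 1; remove 7 from row 2 of P and reverse-bump: 7 enters row 1 and ejects 6. So w(3) = 6. P is now [[4, 7]].
Step i=2: Q has 2 at row 1, column 2; remove that cell from P, ejecting 7. So w(2) = 7. P is now [[4]].
Step i=1: Q has 1 at row 1, column 1; remove that cell from P, ejecting 4. So w(1) = 4. P is now [].

So w = 4 7 6 1 5 2 3.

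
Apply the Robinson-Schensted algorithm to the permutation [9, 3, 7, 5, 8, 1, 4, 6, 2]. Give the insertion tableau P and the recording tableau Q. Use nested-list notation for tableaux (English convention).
P = [[1, 2, 6], [3, 4, 8], [5], [7], [9]], Q = [[1, 3, 5], [2, 7, 8], [4], [6], [9]]

Insert each entry of the permutation into P by Schensted row insertion, recording in Q the position of each new cell.

Insert 9: appended to row 1. P = [[9]].
Insert 3: 3 bumps 9 from row 1; 9 starts row 2. P = [[3], [9]].
Insert 7: appended to row 1. P = [[3, 7], [9]].
Insert 5: 5 bumps 7 from row 1; 7 bumps 9 from row 2; 9 starts row 3. P = [[3, 5], [7], [9]].
Insert 8: appended to row 1. P = [[3, 5, 8], [7], [9]].
Insert 1: 1 bumps 3 from row 1; 3 bumps 7 from row 2; 7 bumps 9 from row 3; 9 starts row 4. P = [[1, 5, 8], [3], [7], [9]].
Insert 4: 4 bumps 5 from row 1; 5 appends to row 2. P = [[1, 4, 8], [3, 5], [7], [9]].
Insert 6: 6 bumps 8 from row 1; 8 appends to row 2. P = [[1, 4, 6], [3, 5, 8], [7], [9]].
Insert 2: 2 bumps 4 from row 1; 4 bumps 5 from row 2; 5 bumps 7 from row 3; 7 bumps 9 from row 4; 9 starts row 5. P = [[1, 2, 6], [3, 4, 8], [5], [7], [9]].

So P = [[1, 2, 6], [3, 4, 8], [5], [7], [9]], Q = [[1, 3, 5], [2, 7, 8], [4], [6], [9]].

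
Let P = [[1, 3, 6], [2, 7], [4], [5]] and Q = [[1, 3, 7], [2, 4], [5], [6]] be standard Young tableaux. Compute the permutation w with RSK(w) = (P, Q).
5 2 7 4 3 1 6

Reverse the RSK construction: for i from n down to 1, find the cell of Q containing i, remove the entry at that cell from P, and reverse-bump it up through P; the value ejected from row 1 is w(i).

Step i=7: Q has 7 at row 1, column 3; remove that cell from P, ejecting 6. So w(7) = 6. P is now [[1, 3], [2, 7], [4], [5]].
Step i=6: Q has 6 at row 4, column 1; remove 5 from row 4 of P and reverse-bump: 5 enters row 3 and ejects 4; 4 enters row 2 and ejects 2; 2 enters row 1 and ejects 1. So w(6) = 1. P is now [[2, 3], [4, 7], [5]].
Step i=5: Q has 5 at row 3, column 1; remove 5 from row 3 of P and reverse-bump: 5 enters row 2 and ejects 4; 4 enters row 1 and ejects 3. So w(5) = 3. P is now [[2, 4], [5, 7]].
Step i=4: Q has 4 at row 2, column 2; remove 7 from row 2 of P and reverse-bump: 7 enters row 1 and ejects 4. So w(4) = 4. P is now [[2, 7], [5]].
Step i=3: Q has 3 at row 1, column 2; remove that cell from P, ejecting 7. So w(3) = 7. P is now [[2], [5]].
Step i=2: Q has 2 at row 2, column 1; remove 5 from row 2 of P and reverse-bump: 5 enters row 1 and ejects 2. So w(2) = 2. P is now [[5]].
Step i=1: Q has 1 at row 1, column 1; remove that cell from P, ejecting 5. So w(1) = 5. P is now [].

So w = 5 2 7 4 3 1 6.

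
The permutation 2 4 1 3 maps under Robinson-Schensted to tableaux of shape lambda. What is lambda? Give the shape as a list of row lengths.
RSK row insertion gives P = [[1, 3], [2, 4]], which has shape [2, 2].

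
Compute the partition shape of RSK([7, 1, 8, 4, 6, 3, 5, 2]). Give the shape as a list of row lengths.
[3, 2, 2, 1]

Row-insert each entry into an empty tableau.

After inserting 7: P = [[7]].
After inserting 1: P = [[1], [7]].
After inserting 8: P = [[1, 8], [7]].
After inserting 4: P = [[1, 4], [7, 8]].
After inserting 6: P = [[1, 4, 6], [7, 8]].
After inserting 3: P = [[1, 3, 6], [4, 8], [7]].
After inserting 5: P = [[1, 3, 5], [4, 6], [7, 8]].
After inserting 2: P = [[1, 2, 5], [3, 6], [4, 8], [7]].

The final insertion tableau P = [[1, 2, 5], [3, 6], [4, 8], [7]] has shape [3, 2, 2, 1].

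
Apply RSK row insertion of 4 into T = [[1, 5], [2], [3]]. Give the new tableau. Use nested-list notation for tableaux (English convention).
[[1, 4], [2, 5], [3]]

In row 1, 4 replaces 5 (the leftmost entry greater than 4); 5 is bumped to row 2. 5 is appended to row 2. The new tableau is [[1, 4], [2, 5], [3]].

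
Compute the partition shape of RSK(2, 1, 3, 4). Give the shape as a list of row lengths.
Row-insert each entry into an empty tableau.

After inserting 2: P = [[2]].
After inserting 1: P = [[1], [2]].
After inserting 3: P = [[1, 3], [2]].
After inserting 4: P = [[1, 3, 4], [2]].

The final insertion tableau P = [[1, 3, 4], [2]] has shape [3, 1].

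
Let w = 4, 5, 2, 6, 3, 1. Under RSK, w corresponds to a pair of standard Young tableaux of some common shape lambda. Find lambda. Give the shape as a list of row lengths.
RSK row insertion gives P = [[1, 3, 6], [2, 5], [4]], which has shape [3, 2, 1].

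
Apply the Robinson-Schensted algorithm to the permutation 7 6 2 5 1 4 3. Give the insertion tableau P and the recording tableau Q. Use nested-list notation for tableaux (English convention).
P = [[1, 3], [2, 4], [5], [6], [7]], Q = [[1, 4], [2, 6], [3], [5], [7]]

Insert each entry of the permutation into P by Schensted row insertion, recording in Q the position of each new cell.

Insert 7: appended to row 1. P = [[7]].
Insert 6: 6 bumps 7 from row 1; 7 starts row 2. P = [[6], [7]].
Insert 2: 2 bumps 6 from row 1; 6 bumps 7 from row 2; 7 starts row 3. P = [[2], [6], [7]].
Insert 5: appended to row 1. P = [[2, 5], [6], [7]].
Insert 1: 1 bumps 2 from row 1; 2 bumps 6 from row 2; 6 bumps 7 from row 3; 7 starts row 4. P = [[1, 5], [2], [6], [7]].
Insert 4: 4 bumps 5 from row 1; 5 appends to row 2. P = [[1, 4], [2, 5], [6], [7]].
Insert 3: 3 bumps 4 from row 1; 4 bumps 5 from row 2; 5 bumps 6 from row 3; 6 bumps 7 from row 4; 7 starts row 5. P = [[1, 3], [2, 4], [5], [6], [7]].

So P = [[1, 3], [2, 4], [5], [6], [7]], Q = [[1, 4], [2, 6], [3], [5], [7]].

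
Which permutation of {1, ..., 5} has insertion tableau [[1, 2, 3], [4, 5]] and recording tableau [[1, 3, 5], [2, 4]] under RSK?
Reverse the RSK construction: for i from n down to 1, find the cell of Q containing i, remove the entry at that cell from P, and reverse-bump it up through P; the value ejected from row 1 is w(i).

Step i=5: Q has 5 at row 1, column 3; remove that cell from P, ejecting 3. So w(5) = 3. P is now [[1, 2], [4, 5]].
Step i=4: Q has 4 at row 2, column 2; remove 5 from row 2 of P and reverse-bump: 5 enters row 1 and ejects 2. So w(4) = 2. P is now [[1, 5], [4]].
Step i=3: Q has 3 at row 1, column 2; remove that cell from P, ejecting 5. So w(3) = 5. P is now [[1], [4]].
Step i=2: Q has 2 at row 2, column 1; remove 4 from row 2 of P and reverse-bump: 4 enters row 1 and ejects 1. So w(2) = 1. P is now [[4]].
Step i=1: Q has 1 at row 1, column 1; remove that cell from P, ejecting 4. So w(1) = 4. P is now [].

So w = 4 1 5 2 3.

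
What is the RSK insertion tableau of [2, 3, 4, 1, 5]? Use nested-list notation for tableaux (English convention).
Insert 2: appended to row 1. P = [[2]].
Insert 3: appended to row 1. P = [[2, 3]].
Insert 4: appended to row 1. P = [[2, 3, 4]].
Insert 1: 1 bumps 2 from row 1; 2 starts row 2. P = [[1, 3, 4], [2]].
Insert 5: appended to row 1. P = [[1, 3, 4, 5], [2]].

So P = [[1, 3, 4, 5], [2]].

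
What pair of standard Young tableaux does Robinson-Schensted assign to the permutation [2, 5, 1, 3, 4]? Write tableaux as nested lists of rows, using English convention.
P = [[1, 3, 4], [2, 5]], Q = [[1, 2, 5], [3, 4]]

Insert each entry of the permutation into P by Schensted row insertion, recording in Q the position of each new cell.

Insert 2: appended to row 1. P = [[2]].
Insert 5: appended to row 1. P = [[2, 5]].
Insert 1: 1 bumps 2 from row 1; 2 starts row 2. P = [[1, 5], [2]].
Insert 3: 3 bumps 5 from row 1; 5 appends to row 2. P = [[1, 3], [2, 5]].
Insert 4: appended to row 1. P = [[1, 3, 4], [2, 5]].

So P = [[1, 3, 4], [2, 5]], Q = [[1, 2, 5], [3, 4]].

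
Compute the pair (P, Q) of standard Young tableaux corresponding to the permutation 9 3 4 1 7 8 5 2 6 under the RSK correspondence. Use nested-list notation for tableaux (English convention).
P = [[1, 2, 5, 6], [3, 4, 8], [7], [9]], Q = [[1, 3, 5, 6], [2, 7, 9], [4], [8]]

Insert each entry of the permutation into P by Schensted row insertion, recording in Q the position of each new cell.

After inserting 9: P = [[9]].
After inserting 3: P = [[3], [9]].
After inserting 4: P = [[3, 4], [9]].
After inserting 1: P = [[1, 4], [3], [9]].
After inserting 7: P = [[1, 4, 7], [3], [9]].
After inserting 8: P = [[1, 4, 7, 8], [3], [9]].
After inserting 5: P = [[1, 4, 5, 8], [3, 7], [9]].
After inserting 2: P = [[1, 2, 5, 8], [3, 4], [7], [9]].
After inserting 6: P = [[1, 2, 5, 6], [3, 4, 8], [7], [9]].

So P = [[1, 2, 5, 6], [3, 4, 8], [7], [9]], Q = [[1, 3, 5, 6], [2, 7, 9], [4], [8]].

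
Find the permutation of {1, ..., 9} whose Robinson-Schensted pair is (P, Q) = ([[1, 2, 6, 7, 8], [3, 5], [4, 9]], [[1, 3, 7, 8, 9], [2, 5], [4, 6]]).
Reverse the RSK construction: for i from n down to 1, find the cell of Q containing i, remove the entry at that cell from P, and reverse-bump it up through P; the value ejected from row 1 is w(i).

Step i=9: Q has 9 at row 1, column 5; remove that cell from P, ejecting 8. So w(9) = 8. P is now [[1, 2, 6, 7], [3, 5], [4, 9]].
Step i=8: Q has 8 at row 1, column 4; remove that cell from P, ejecting 7. So w(8) = 7. P is now [[1, 2, 6], [3, 5], [4, 9]].
Step i=7: Q has 7 at row 1, column 3; remove that cell from P, ejecting 6. So w(7) = 6. P is now [[1, 2], [3, 5], [4, 9]].
Step i=6: Q has 6 at row 3, column 2; remove 9 from row 3 of P and reverse-bump: 9 enters row 2 and ejects 5; 5 enters row 1 and ejects 2. So w(6) = 2. P is now [[1, 5], [3, 9], [4]].
Step i=5: Q has 5 at row 2, column 2; remove 9 from row 2 of P and reverse-bump: 9 enters row 1 and ejects 5. So w(5) = 5. P is now [[1, 9], [3], [4]].
Step i=4: Q has 4 at row 3, column 1; remove 4 from row 3 of P and reverse-bump: 4 enters row 2 and ejects 3; 3 enters row 1 and ejects 1. So w(4) = 1. P is now [[3, 9], [4]].
Step i=3: Q has 3 at row 1, column 2; remove that cell from P, ejecting 9. So w(3) = 9. P is now [[3], [4]].
Step i=2: Q has 2 at row 2, column 1; remove 4 from row 2 of P and reverse-bump: 4 enters row 1 and ejects 3. So w(2) = 3. P is now [[4]].
Step i=1: Q has 1 at row 1, column 1; remove that cell from P, ejecting 4. So w(1) = 4. P is now [].

So w = 4 3 9 1 5 2 6 7 8.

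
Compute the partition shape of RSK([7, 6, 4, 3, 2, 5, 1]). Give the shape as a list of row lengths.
[2, 1, 1, 1, 1, 1]

Row-insert each entry into an empty tableau.

After inserting 7: P = [[7]].
After inserting 6: P = [[6], [7]].
After inserting 4: P = [[4], [6], [7]].
After inserting 3: P = [[3], [4], [6], [7]].
After inserting 2: P = [[2], [3], [4], [6], [7]].
After inserting 5: P = [[2, 5], [3], [4], [6], [7]].
After inserting 1: P = [[1, 5], [2], [3], [4], [6], [7]].

The final insertion tableau P = [[1, 5], [2], [3], [4], [6], [7]] has shape [2, 1, 1, 1, 1, 1].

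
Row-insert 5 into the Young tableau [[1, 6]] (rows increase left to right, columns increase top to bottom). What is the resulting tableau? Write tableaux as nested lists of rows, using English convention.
[[1, 5], [6]]

In row 1, 5 replaces 6 (the leftmost entry greater than 5); 6 is bumped to row 2. 6 starts a new row 2. The new tableau is [[1, 5], [6]].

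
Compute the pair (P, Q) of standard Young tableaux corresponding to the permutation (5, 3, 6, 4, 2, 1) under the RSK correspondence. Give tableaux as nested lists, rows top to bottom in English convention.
Insert each entry of the permutation into P by Schensted row insertion, recording in Q the position of each new cell.

Insert 5: appended to row 1. P = [[5]], Q = [[1]].
Insert 3: 3 bumps 5 from row 1; 5 starts row 2. P = [[3], [5]], Q = [[1], [2]].
Insert 6: appended to row 1. P = [[3, 6], [5]], Q = [[1, 3], [2]].
Insert 4: 4 bumps 6 from row 1; 6 appends to row 2. P = [[3, 4], [5, 6]], Q = [[1, 3], [2, 4]].
Insert 2: 2 bumps 3 from row 1; 3 bumps 5 from row 2; 5 starts row 3. P = [[2, 4], [3, 6], [5]], Q = [[1, 3], [2, 4], [5]].
Insert 1: 1 bumps 2 from row 1; 2 bumps 3 from row 2; 3 bumps 5 from row 3; 5 starts row 4. P = [[1, 4], [2, 6], [3], [5]], Q = [[1, 3], [2, 4], [5], [6]].

So P = [[1, 4], [2, 6], [3], [5]], Q = [[1, 3], [2, 4], [5], [6]].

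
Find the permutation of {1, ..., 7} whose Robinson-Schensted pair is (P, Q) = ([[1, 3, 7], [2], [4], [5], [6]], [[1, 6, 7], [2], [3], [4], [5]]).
Reverse the RSK construction: for i from n down to 1, find the cell of Q containing i, remove the entry at that cell from P, and reverse-bump it up through P; the value ejected from row 1 is w(i).

Step i=7: Q has 7 at row 1, column 3; remove that cell from P, ejecting 7. So w(7) = 7. P is now [[1, 3], [2], [4], [5], [6]].
Step i=6: Q has 6 at row 1, column 2; remove that cell from P, ejecting 3. So w(6) = 3. P is now [[1], [2], [4], [5], [6]].
Step i=5: Q has 5 at row 5, column 1; remove 6 from row 5 of P and reverse-bump: 6 enters row 4 and ejects 5; 5 enters row 3 and ejects 4; 4 enters row 2 and ejects 2; 2 enters row 1 and ejects 1. So w(5) = 1. P is now [[2], [4], [5], [6]].
Step i=4: Q has 4 at row 4, column 1; remove 6 from row 4 of P and reverse-bump: 6 enters row 3 and ejects 5; 5 enters row 2 and ejects 4; 4 enters row 1 and ejects 2. So w(4) = 2. P is now [[4], [5], [6]].
Step i=3: Q has 3 at row 3, column 1; remove 6 from row 3 of P and reverse-bump: 6 enters row 2 and ejects 5; 5 enters row 1 and ejects 4. So w(3) = 4. P is now [[5], [6]].
Step i=2: Q has 2 at row 2, column 1; remove 6 from row 2 of P and reverse-bump: 6 enters row 1 and ejects 5. So w(2) = 5. P is now [[6]].
Step i=1: Q has 1 at row 1, column 1; remove that cell from P, ejecting 6. So w(1) = 6. P is now [].

So w = 6 5 4 2 1 3 7.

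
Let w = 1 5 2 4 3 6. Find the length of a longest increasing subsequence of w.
4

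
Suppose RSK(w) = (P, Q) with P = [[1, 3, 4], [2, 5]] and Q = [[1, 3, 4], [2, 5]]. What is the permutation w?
Reverse RSK: for i = n, n-1, ..., 1, locate i in Q, remove the corresponding corner cell from P, and reverse-bump its entry up through P; the value ejected from row 1 is w(i).

So w = 2 1 3 5 4.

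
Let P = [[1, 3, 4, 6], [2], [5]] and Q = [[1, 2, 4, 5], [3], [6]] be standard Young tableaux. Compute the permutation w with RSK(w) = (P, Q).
2 5 3 4 6 1

Reverse the RSK construction: for i from n down to 1, find the cell of Q containing i, remove the entry at that cell from P, and reverse-bump it up through P; the value ejected from row 1 is w(i).

Step i=6: Q has 6 at row 3, column 1; remove 5 from row 3 of P and reverse-bump: 5 enters row 2 and ejects 2; 2 enters row 1 and ejects 1. So w(6) = 1. P is now [[2, 3, 4, 6], [5]].
Step i=5: Q has 5 at row 1, column 4; remove that cell from P, ejecting 6. So w(5) = 6. P is now [[2, 3, 4], [5]].
Step i=4: Q has 4 at row 1, column 3; remove that cell from P, ejecting 4. So w(4) = 4. P is now [[2, 3], [5]].
Step i=3: Q has 3 at row 2, column 1; remove 5 from row 2 of P and reverse-bump: 5 enters row 1 and ejects 3. So w(3) = 3. P is now [[2, 5]].
Step i=2: Q has 2 at row 1, column 2; remove that cell from P, ejecting 5. So w(2) = 5. P is now [[2]].
Step i=1: Q has 1 at row 1, column 1; remove that cell from P, ejecting 2. So w(1) = 2. P is now [].

So w = 2 5 3 4 6 1.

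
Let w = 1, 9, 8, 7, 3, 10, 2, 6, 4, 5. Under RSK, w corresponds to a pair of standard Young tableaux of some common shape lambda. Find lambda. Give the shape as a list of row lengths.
[4, 2, 2, 1, 1]

RSK row insertion gives P = [[1, 2, 4, 5], [3, 6], [7, 10], [8], [9]], which has shape [4, 2, 2, 1, 1].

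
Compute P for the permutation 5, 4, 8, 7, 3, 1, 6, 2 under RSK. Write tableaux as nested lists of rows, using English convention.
P = [[1, 2], [3, 6], [4, 7], [5, 8]]

After inserting 5: P = [[5]].
After inserting 4: P = [[4], [5]].
After inserting 8: P = [[4, 8], [5]].
After inserting 7: P = [[4, 7], [5, 8]].
After inserting 3: P = [[3, 7], [4, 8], [5]].
After inserting 1: P = [[1, 7], [3, 8], [4], [5]].
After inserting 6: P = [[1, 6], [3, 7], [4, 8], [5]].
After inserting 2: P = [[1, 2], [3, 6], [4, 7], [5, 8]].

So P = [[1, 2], [3, 6], [4, 7], [5, 8]].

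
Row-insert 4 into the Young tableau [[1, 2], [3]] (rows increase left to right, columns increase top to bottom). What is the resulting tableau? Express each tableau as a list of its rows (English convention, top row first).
4 is larger than every entry of row 1, so it is appended to row 1. The new tableau is [[1, 2, 4], [3]].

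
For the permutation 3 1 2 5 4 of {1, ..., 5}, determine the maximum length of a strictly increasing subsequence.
3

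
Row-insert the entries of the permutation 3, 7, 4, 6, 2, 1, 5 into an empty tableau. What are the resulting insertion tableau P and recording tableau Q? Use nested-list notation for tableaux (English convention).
P = [[1, 4, 5], [2, 6], [3], [7]], Q = [[1, 2, 4], [3, 7], [5], [6]]

Insert each entry of the permutation into P by Schensted row insertion, recording in Q the position of each new cell.

Insert 3: appended to row 1. P = [[3]].
Insert 7: appended to row 1. P = [[3, 7]].
Insert 4: 4 bumps 7 from row 1; 7 starts row 2. P = [[3, 4], [7]].
Insert 6: appended to row 1. P = [[3, 4, 6], [7]].
Insert 2: 2 bumps 3 from row 1; 3 bumps 7 from row 2; 7 starts row 3. P = [[2, 4, 6], [3], [7]].
Insert 1: 1 bumps 2 from row 1; 2 bumps 3 from row 2; 3 bumps 7 from row 3; 7 starts row 4. P = [[1, 4, 6], [2], [3], [7]].
Insert 5: 5 bumps 6 from row 1; 6 appends to row 2. P = [[1, 4, 5], [2, 6], [3], [7]].

So P = [[1, 4, 5], [2, 6], [3], [7]], Q = [[1, 2, 4], [3, 7], [5], [6]].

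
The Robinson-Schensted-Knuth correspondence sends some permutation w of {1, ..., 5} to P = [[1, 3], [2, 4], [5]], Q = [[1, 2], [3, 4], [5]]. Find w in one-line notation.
Reverse the RSK construction: for i from n down to 1, find the cell of Q containing i, remove the entry at that cell from P, and reverse-bump it up through P; the value ejected from row 1 is w(i).

Step i=5: Q has 5 at row 3, column 1; remove 5 from row 3 of P and reverse-bump: 5 enters row 2 and ejects 4; 4 enters row 1 and ejects 3. So w(5) = 3. P is now [[1, 4], [2, 5]].
Step i=4: Q has 4 at row 2, column 2; remove 5 from row 2 of P and reverse-bump: 5 enters row 1 and ejects 4. So w(4) = 4. P is now [[1, 5], [2]].
Step i=3: Q has 3 at row 2, column 1; remove 2 from row 2 of P and reverse-bump: 2 enters row 1 and ejects 1. So w(3) = 1. P is now [[2, 5]].
Step i=2: Q has 2 at row 1, column 2; remove that cell from P, ejecting 5. So w(2) = 5. P is now [[2]].
Step i=1: Q has 1 at row 1, column 1; remove that cell from P, ejecting 2. So w(1) = 2. P is now [].

So w = 2 5 1 4 3.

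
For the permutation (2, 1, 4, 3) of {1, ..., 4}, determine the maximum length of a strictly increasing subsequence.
2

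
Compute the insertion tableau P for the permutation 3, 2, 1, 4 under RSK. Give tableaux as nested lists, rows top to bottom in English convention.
P = [[1, 4], [2], [3]]

After inserting 3: P = [[3]].
After inserting 2: P = [[2], [3]].
After inserting 1: P = [[1], [2], [3]].
After inserting 4: P = [[1, 4], [2], [3]].

So P = [[1, 4], [2], [3]].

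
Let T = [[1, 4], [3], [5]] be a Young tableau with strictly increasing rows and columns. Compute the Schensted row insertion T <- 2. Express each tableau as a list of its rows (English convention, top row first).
[[1, 2], [3, 4], [5]]

In row 1, 2 replaces 4 (the leftmost entry greater than 2); 4 is bumped to row 2. 4 is appended to row 2. The new tableau is [[1, 2], [3, 4], [5]].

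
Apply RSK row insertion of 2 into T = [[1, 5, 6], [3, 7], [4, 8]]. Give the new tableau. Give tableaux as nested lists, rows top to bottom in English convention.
In row 1, 2 replaces 5 (the leftmost entry greater than 2); 5 is bumped to row 2. In row 2, 5 replaces 7 (the leftmost entry greater than 5); 7 is bumped to row 3. In row 3, 7 replaces 8 (the leftmost entry greater than 7); 8 is bumped to row 4. 8 starts a new row 4. The new tableau is [[1, 2, 6], [3, 5], [4, 7], [8]].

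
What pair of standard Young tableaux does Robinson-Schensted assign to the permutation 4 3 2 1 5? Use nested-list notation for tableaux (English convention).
P = [[1, 5], [2], [3], [4]], Q = [[1, 5], [2], [3], [4]]

Insert each entry of the permutation into P by Schensted row insertion, recording in Q the position of each new cell.

Insert 4: appended to row 1. P = [[4]].
Insert 3: 3 bumps 4 from row 1; 4 starts row 2. P = [[3], [4]].
Insert 2: 2 bumps 3 from row 1; 3 bumps 4 from row 2; 4 starts row 3. P = [[2], [3], [4]].
Insert 1: 1 bumps 2 from row 1; 2 bumps 3 from row 2; 3 bumps 4 from row 3; 4 starts row 4. P = [[1], [2], [3], [4]].
Insert 5: appended to row 1. P = [[1, 5], [2], [3], [4]].

So P = [[1, 5], [2], [3], [4]], Q = [[1, 5], [2], [3], [4]].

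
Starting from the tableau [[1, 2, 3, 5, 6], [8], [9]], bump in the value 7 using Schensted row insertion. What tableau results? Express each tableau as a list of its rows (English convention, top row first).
[[1, 2, 3, 5, 6, 7], [8], [9]]

7 is larger than every entry of row 1, so it is appended to row 1. The new tableau is [[1, 2, 3, 5, 6, 7], [8], [9]].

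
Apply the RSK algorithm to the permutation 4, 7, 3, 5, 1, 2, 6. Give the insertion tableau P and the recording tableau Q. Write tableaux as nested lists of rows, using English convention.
P = [[1, 2, 6], [3, 5], [4, 7]], Q = [[1, 2, 7], [3, 4], [5, 6]]

Insert each entry of the permutation into P by Schensted row insertion, recording in Q the position of each new cell.

After inserting 4: P = [[4]].
After inserting 7: P = [[4, 7]].
After inserting 3: P = [[3, 7], [4]].
After inserting 5: P = [[3, 5], [4, 7]].
After inserting 1: P = [[1, 5], [3, 7], [4]].
After inserting 2: P = [[1, 2], [3, 5], [4, 7]].
After inserting 6: P = [[1, 2, 6], [3, 5], [4, 7]].

So P = [[1, 2, 6], [3, 5], [4, 7]], Q = [[1, 2, 7], [3, 4], [5, 6]].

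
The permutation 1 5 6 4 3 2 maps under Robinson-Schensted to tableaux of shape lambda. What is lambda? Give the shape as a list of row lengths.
Row-insert each entry into an empty tableau.

After inserting 1: P = [[1]].
After inserting 5: P = [[1, 5]].
After inserting 6: P = [[1, 5, 6]].
After inserting 4: P = [[1, 4, 6], [5]].
After inserting 3: P = [[1, 3, 6], [4], [5]].
After inserting 2: P = [[1, 2, 6], [3], [4], [5]].

The final insertion tableau P = [[1, 2, 6], [3], [4], [5]] has shape [3, 1, 1, 1].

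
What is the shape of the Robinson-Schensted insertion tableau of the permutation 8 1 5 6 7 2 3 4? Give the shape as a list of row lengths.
[4, 3, 1]

Row-insert each entry into an empty tableau.

After inserting 8: P = [[8]].
After inserting 1: P = [[1], [8]].
After inserting 5: P = [[1, 5], [8]].
After inserting 6: P = [[1, 5, 6], [8]].
After inserting 7: P = [[1, 5, 6, 7], [8]].
After inserting 2: P = [[1, 2, 6, 7], [5], [8]].
After inserting 3: P = [[1, 2, 3, 7], [5, 6], [8]].
After inserting 4: P = [[1, 2, 3, 4], [5, 6, 7], [8]].

The final insertion tableau P = [[1, 2, 3, 4], [5, 6, 7], [8]] has shape [4, 3, 1].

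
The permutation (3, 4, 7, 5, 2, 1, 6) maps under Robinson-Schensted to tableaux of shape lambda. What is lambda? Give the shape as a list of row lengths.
Row-insert each entry into an empty tableau.

After inserting 3: P = [[3]].
After inserting 4: P = [[3, 4]].
After inserting 7: P = [[3, 4, 7]].
After inserting 5: P = [[3, 4, 5], [7]].
After inserting 2: P = [[2, 4, 5], [3], [7]].
After inserting 1: P = [[1, 4, 5], [2], [3], [7]].
After inserting 6: P = [[1, 4, 5, 6], [2], [3], [7]].

The final insertion tableau P = [[1, 4, 5, 6], [2], [3], [7]] has shape [4, 1, 1, 1].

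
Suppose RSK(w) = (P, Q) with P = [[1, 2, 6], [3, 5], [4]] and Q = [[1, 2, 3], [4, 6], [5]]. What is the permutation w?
4 5 6 3 1 2

Reverse RSK: for i = n, n-1, ..., 1, locate i in Q, remove the corresponding corner cell from P, and reverse-bump its entry up through P; the value ejected from row 1 is w(i).

So w = 4 5 6 3 1 2.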